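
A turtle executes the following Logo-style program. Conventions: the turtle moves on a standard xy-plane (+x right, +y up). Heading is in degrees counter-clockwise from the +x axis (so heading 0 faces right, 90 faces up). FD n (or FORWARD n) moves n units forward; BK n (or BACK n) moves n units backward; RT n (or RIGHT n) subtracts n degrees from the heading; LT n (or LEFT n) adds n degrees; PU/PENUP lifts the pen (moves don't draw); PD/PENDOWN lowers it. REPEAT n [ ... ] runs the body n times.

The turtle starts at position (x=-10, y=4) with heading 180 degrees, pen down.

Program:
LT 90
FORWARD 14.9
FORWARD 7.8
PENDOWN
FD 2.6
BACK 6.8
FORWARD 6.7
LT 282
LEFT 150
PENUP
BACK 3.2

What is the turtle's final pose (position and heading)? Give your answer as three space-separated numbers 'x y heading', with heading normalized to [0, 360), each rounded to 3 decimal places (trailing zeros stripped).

Executing turtle program step by step:
Start: pos=(-10,4), heading=180, pen down
LT 90: heading 180 -> 270
FD 14.9: (-10,4) -> (-10,-10.9) [heading=270, draw]
FD 7.8: (-10,-10.9) -> (-10,-18.7) [heading=270, draw]
PD: pen down
FD 2.6: (-10,-18.7) -> (-10,-21.3) [heading=270, draw]
BK 6.8: (-10,-21.3) -> (-10,-14.5) [heading=270, draw]
FD 6.7: (-10,-14.5) -> (-10,-21.2) [heading=270, draw]
LT 282: heading 270 -> 192
LT 150: heading 192 -> 342
PU: pen up
BK 3.2: (-10,-21.2) -> (-13.043,-20.211) [heading=342, move]
Final: pos=(-13.043,-20.211), heading=342, 5 segment(s) drawn

Answer: -13.043 -20.211 342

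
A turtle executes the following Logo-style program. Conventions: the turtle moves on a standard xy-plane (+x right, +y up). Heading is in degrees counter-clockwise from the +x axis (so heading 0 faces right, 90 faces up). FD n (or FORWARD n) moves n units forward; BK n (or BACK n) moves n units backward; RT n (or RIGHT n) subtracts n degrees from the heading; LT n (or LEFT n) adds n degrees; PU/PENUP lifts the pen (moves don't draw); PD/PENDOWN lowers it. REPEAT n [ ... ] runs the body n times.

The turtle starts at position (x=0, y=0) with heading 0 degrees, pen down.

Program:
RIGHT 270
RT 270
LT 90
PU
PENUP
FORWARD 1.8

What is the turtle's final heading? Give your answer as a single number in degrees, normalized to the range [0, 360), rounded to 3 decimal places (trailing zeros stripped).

Executing turtle program step by step:
Start: pos=(0,0), heading=0, pen down
RT 270: heading 0 -> 90
RT 270: heading 90 -> 180
LT 90: heading 180 -> 270
PU: pen up
PU: pen up
FD 1.8: (0,0) -> (0,-1.8) [heading=270, move]
Final: pos=(0,-1.8), heading=270, 0 segment(s) drawn

Answer: 270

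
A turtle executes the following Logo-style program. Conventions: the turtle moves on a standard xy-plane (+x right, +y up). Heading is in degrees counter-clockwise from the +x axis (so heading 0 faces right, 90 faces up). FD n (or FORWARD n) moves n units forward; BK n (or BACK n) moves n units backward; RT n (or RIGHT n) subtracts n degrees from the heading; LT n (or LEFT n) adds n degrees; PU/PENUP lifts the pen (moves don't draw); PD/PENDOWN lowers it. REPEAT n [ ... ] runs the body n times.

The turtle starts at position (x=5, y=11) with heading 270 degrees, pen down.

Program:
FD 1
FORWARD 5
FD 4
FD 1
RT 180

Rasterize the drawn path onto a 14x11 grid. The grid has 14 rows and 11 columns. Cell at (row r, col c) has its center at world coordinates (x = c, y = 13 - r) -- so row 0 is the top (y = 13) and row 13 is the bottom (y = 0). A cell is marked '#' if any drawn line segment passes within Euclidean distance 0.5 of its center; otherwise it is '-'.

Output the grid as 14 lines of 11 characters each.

Segment 0: (5,11) -> (5,10)
Segment 1: (5,10) -> (5,5)
Segment 2: (5,5) -> (5,1)
Segment 3: (5,1) -> (5,0)

Answer: -----------
-----------
-----#-----
-----#-----
-----#-----
-----#-----
-----#-----
-----#-----
-----#-----
-----#-----
-----#-----
-----#-----
-----#-----
-----#-----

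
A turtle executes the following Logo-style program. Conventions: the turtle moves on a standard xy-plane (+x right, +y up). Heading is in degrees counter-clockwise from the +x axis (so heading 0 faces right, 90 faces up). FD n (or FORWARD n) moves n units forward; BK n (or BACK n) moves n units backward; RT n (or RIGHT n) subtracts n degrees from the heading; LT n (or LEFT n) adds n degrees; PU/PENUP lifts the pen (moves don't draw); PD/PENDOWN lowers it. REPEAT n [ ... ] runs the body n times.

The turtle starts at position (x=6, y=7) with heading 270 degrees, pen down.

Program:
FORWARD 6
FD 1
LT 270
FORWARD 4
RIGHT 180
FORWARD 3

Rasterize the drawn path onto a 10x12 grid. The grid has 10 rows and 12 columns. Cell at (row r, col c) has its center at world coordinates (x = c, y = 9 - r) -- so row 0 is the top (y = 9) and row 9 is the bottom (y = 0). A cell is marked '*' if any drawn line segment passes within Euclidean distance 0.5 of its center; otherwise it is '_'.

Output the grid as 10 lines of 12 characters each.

Answer: ____________
____________
______*_____
______*_____
______*_____
______*_____
______*_____
______*_____
______*_____
__*****_____

Derivation:
Segment 0: (6,7) -> (6,1)
Segment 1: (6,1) -> (6,0)
Segment 2: (6,0) -> (2,0)
Segment 3: (2,0) -> (5,0)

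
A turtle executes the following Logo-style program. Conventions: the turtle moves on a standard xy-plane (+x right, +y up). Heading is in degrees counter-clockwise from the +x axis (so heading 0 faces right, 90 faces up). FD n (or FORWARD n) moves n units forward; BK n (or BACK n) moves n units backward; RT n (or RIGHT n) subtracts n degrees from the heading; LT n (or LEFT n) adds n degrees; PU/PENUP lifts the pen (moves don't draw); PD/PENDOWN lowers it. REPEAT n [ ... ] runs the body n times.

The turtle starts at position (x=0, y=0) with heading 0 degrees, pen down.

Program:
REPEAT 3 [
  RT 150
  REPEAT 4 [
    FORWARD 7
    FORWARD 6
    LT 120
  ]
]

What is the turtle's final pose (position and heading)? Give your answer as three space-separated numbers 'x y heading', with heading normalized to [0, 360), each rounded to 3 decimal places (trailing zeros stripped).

Answer: -35.517 0 270

Derivation:
Executing turtle program step by step:
Start: pos=(0,0), heading=0, pen down
REPEAT 3 [
  -- iteration 1/3 --
  RT 150: heading 0 -> 210
  REPEAT 4 [
    -- iteration 1/4 --
    FD 7: (0,0) -> (-6.062,-3.5) [heading=210, draw]
    FD 6: (-6.062,-3.5) -> (-11.258,-6.5) [heading=210, draw]
    LT 120: heading 210 -> 330
    -- iteration 2/4 --
    FD 7: (-11.258,-6.5) -> (-5.196,-10) [heading=330, draw]
    FD 6: (-5.196,-10) -> (0,-13) [heading=330, draw]
    LT 120: heading 330 -> 90
    -- iteration 3/4 --
    FD 7: (0,-13) -> (0,-6) [heading=90, draw]
    FD 6: (0,-6) -> (0,0) [heading=90, draw]
    LT 120: heading 90 -> 210
    -- iteration 4/4 --
    FD 7: (0,0) -> (-6.062,-3.5) [heading=210, draw]
    FD 6: (-6.062,-3.5) -> (-11.258,-6.5) [heading=210, draw]
    LT 120: heading 210 -> 330
  ]
  -- iteration 2/3 --
  RT 150: heading 330 -> 180
  REPEAT 4 [
    -- iteration 1/4 --
    FD 7: (-11.258,-6.5) -> (-18.258,-6.5) [heading=180, draw]
    FD 6: (-18.258,-6.5) -> (-24.258,-6.5) [heading=180, draw]
    LT 120: heading 180 -> 300
    -- iteration 2/4 --
    FD 7: (-24.258,-6.5) -> (-20.758,-12.562) [heading=300, draw]
    FD 6: (-20.758,-12.562) -> (-17.758,-17.758) [heading=300, draw]
    LT 120: heading 300 -> 60
    -- iteration 3/4 --
    FD 7: (-17.758,-17.758) -> (-14.258,-11.696) [heading=60, draw]
    FD 6: (-14.258,-11.696) -> (-11.258,-6.5) [heading=60, draw]
    LT 120: heading 60 -> 180
    -- iteration 4/4 --
    FD 7: (-11.258,-6.5) -> (-18.258,-6.5) [heading=180, draw]
    FD 6: (-18.258,-6.5) -> (-24.258,-6.5) [heading=180, draw]
    LT 120: heading 180 -> 300
  ]
  -- iteration 3/3 --
  RT 150: heading 300 -> 150
  REPEAT 4 [
    -- iteration 1/4 --
    FD 7: (-24.258,-6.5) -> (-30.321,-3) [heading=150, draw]
    FD 6: (-30.321,-3) -> (-35.517,0) [heading=150, draw]
    LT 120: heading 150 -> 270
    -- iteration 2/4 --
    FD 7: (-35.517,0) -> (-35.517,-7) [heading=270, draw]
    FD 6: (-35.517,-7) -> (-35.517,-13) [heading=270, draw]
    LT 120: heading 270 -> 30
    -- iteration 3/4 --
    FD 7: (-35.517,-13) -> (-29.454,-9.5) [heading=30, draw]
    FD 6: (-29.454,-9.5) -> (-24.258,-6.5) [heading=30, draw]
    LT 120: heading 30 -> 150
    -- iteration 4/4 --
    FD 7: (-24.258,-6.5) -> (-30.321,-3) [heading=150, draw]
    FD 6: (-30.321,-3) -> (-35.517,0) [heading=150, draw]
    LT 120: heading 150 -> 270
  ]
]
Final: pos=(-35.517,0), heading=270, 24 segment(s) drawn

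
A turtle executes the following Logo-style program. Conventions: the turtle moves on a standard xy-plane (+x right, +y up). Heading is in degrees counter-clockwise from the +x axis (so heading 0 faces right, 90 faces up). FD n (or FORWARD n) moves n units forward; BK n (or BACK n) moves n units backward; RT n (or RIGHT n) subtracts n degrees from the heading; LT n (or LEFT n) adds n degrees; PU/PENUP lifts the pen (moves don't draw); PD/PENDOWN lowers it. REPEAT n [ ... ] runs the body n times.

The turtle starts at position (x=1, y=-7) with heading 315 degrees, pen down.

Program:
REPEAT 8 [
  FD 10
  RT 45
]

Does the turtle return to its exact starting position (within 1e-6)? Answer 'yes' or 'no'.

Answer: yes

Derivation:
Executing turtle program step by step:
Start: pos=(1,-7), heading=315, pen down
REPEAT 8 [
  -- iteration 1/8 --
  FD 10: (1,-7) -> (8.071,-14.071) [heading=315, draw]
  RT 45: heading 315 -> 270
  -- iteration 2/8 --
  FD 10: (8.071,-14.071) -> (8.071,-24.071) [heading=270, draw]
  RT 45: heading 270 -> 225
  -- iteration 3/8 --
  FD 10: (8.071,-24.071) -> (1,-31.142) [heading=225, draw]
  RT 45: heading 225 -> 180
  -- iteration 4/8 --
  FD 10: (1,-31.142) -> (-9,-31.142) [heading=180, draw]
  RT 45: heading 180 -> 135
  -- iteration 5/8 --
  FD 10: (-9,-31.142) -> (-16.071,-24.071) [heading=135, draw]
  RT 45: heading 135 -> 90
  -- iteration 6/8 --
  FD 10: (-16.071,-24.071) -> (-16.071,-14.071) [heading=90, draw]
  RT 45: heading 90 -> 45
  -- iteration 7/8 --
  FD 10: (-16.071,-14.071) -> (-9,-7) [heading=45, draw]
  RT 45: heading 45 -> 0
  -- iteration 8/8 --
  FD 10: (-9,-7) -> (1,-7) [heading=0, draw]
  RT 45: heading 0 -> 315
]
Final: pos=(1,-7), heading=315, 8 segment(s) drawn

Start position: (1, -7)
Final position: (1, -7)
Distance = 0; < 1e-6 -> CLOSED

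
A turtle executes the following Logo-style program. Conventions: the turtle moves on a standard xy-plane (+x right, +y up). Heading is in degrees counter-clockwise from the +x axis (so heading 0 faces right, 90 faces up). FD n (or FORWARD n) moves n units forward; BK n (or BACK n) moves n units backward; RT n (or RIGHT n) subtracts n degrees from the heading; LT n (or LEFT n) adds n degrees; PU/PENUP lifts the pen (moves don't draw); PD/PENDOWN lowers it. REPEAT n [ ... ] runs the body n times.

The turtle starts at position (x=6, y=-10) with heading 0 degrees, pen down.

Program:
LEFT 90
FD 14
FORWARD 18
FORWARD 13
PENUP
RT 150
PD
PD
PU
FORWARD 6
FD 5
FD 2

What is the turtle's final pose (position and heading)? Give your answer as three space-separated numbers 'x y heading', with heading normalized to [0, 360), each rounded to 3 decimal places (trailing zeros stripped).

Answer: 12.5 23.742 300

Derivation:
Executing turtle program step by step:
Start: pos=(6,-10), heading=0, pen down
LT 90: heading 0 -> 90
FD 14: (6,-10) -> (6,4) [heading=90, draw]
FD 18: (6,4) -> (6,22) [heading=90, draw]
FD 13: (6,22) -> (6,35) [heading=90, draw]
PU: pen up
RT 150: heading 90 -> 300
PD: pen down
PD: pen down
PU: pen up
FD 6: (6,35) -> (9,29.804) [heading=300, move]
FD 5: (9,29.804) -> (11.5,25.474) [heading=300, move]
FD 2: (11.5,25.474) -> (12.5,23.742) [heading=300, move]
Final: pos=(12.5,23.742), heading=300, 3 segment(s) drawn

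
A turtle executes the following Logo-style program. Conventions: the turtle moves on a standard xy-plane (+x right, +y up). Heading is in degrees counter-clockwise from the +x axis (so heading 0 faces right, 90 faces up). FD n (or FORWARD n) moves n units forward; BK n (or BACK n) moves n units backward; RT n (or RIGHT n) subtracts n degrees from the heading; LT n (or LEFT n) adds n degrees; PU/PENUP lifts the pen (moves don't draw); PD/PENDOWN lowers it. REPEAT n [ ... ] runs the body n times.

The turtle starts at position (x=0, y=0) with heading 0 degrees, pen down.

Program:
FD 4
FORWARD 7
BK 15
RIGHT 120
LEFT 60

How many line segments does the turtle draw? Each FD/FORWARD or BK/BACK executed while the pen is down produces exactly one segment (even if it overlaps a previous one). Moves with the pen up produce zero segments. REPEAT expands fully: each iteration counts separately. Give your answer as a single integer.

Answer: 3

Derivation:
Executing turtle program step by step:
Start: pos=(0,0), heading=0, pen down
FD 4: (0,0) -> (4,0) [heading=0, draw]
FD 7: (4,0) -> (11,0) [heading=0, draw]
BK 15: (11,0) -> (-4,0) [heading=0, draw]
RT 120: heading 0 -> 240
LT 60: heading 240 -> 300
Final: pos=(-4,0), heading=300, 3 segment(s) drawn
Segments drawn: 3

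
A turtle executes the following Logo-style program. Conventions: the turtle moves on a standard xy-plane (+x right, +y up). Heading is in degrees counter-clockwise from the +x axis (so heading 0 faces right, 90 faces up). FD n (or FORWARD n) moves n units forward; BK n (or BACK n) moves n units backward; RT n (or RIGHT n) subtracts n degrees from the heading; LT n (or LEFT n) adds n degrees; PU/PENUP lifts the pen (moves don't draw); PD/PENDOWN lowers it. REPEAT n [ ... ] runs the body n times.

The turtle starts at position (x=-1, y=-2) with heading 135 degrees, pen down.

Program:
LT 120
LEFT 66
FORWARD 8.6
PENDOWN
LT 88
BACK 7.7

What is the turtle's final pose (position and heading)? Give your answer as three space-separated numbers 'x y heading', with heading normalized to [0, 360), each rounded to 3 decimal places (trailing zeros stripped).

Answer: 0.632 -13.223 49

Derivation:
Executing turtle program step by step:
Start: pos=(-1,-2), heading=135, pen down
LT 120: heading 135 -> 255
LT 66: heading 255 -> 321
FD 8.6: (-1,-2) -> (5.683,-7.412) [heading=321, draw]
PD: pen down
LT 88: heading 321 -> 49
BK 7.7: (5.683,-7.412) -> (0.632,-13.223) [heading=49, draw]
Final: pos=(0.632,-13.223), heading=49, 2 segment(s) drawn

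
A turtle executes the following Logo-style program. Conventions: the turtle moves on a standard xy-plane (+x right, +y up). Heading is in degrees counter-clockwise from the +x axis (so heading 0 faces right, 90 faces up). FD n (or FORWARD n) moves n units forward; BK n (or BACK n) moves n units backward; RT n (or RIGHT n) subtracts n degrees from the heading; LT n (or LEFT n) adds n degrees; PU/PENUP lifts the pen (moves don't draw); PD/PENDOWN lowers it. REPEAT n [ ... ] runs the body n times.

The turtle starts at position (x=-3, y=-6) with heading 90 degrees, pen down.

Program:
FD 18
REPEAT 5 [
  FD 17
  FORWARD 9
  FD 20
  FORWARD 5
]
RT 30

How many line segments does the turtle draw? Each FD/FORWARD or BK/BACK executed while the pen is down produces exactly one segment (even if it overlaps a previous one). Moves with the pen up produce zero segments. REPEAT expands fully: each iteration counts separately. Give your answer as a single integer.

Executing turtle program step by step:
Start: pos=(-3,-6), heading=90, pen down
FD 18: (-3,-6) -> (-3,12) [heading=90, draw]
REPEAT 5 [
  -- iteration 1/5 --
  FD 17: (-3,12) -> (-3,29) [heading=90, draw]
  FD 9: (-3,29) -> (-3,38) [heading=90, draw]
  FD 20: (-3,38) -> (-3,58) [heading=90, draw]
  FD 5: (-3,58) -> (-3,63) [heading=90, draw]
  -- iteration 2/5 --
  FD 17: (-3,63) -> (-3,80) [heading=90, draw]
  FD 9: (-3,80) -> (-3,89) [heading=90, draw]
  FD 20: (-3,89) -> (-3,109) [heading=90, draw]
  FD 5: (-3,109) -> (-3,114) [heading=90, draw]
  -- iteration 3/5 --
  FD 17: (-3,114) -> (-3,131) [heading=90, draw]
  FD 9: (-3,131) -> (-3,140) [heading=90, draw]
  FD 20: (-3,140) -> (-3,160) [heading=90, draw]
  FD 5: (-3,160) -> (-3,165) [heading=90, draw]
  -- iteration 4/5 --
  FD 17: (-3,165) -> (-3,182) [heading=90, draw]
  FD 9: (-3,182) -> (-3,191) [heading=90, draw]
  FD 20: (-3,191) -> (-3,211) [heading=90, draw]
  FD 5: (-3,211) -> (-3,216) [heading=90, draw]
  -- iteration 5/5 --
  FD 17: (-3,216) -> (-3,233) [heading=90, draw]
  FD 9: (-3,233) -> (-3,242) [heading=90, draw]
  FD 20: (-3,242) -> (-3,262) [heading=90, draw]
  FD 5: (-3,262) -> (-3,267) [heading=90, draw]
]
RT 30: heading 90 -> 60
Final: pos=(-3,267), heading=60, 21 segment(s) drawn
Segments drawn: 21

Answer: 21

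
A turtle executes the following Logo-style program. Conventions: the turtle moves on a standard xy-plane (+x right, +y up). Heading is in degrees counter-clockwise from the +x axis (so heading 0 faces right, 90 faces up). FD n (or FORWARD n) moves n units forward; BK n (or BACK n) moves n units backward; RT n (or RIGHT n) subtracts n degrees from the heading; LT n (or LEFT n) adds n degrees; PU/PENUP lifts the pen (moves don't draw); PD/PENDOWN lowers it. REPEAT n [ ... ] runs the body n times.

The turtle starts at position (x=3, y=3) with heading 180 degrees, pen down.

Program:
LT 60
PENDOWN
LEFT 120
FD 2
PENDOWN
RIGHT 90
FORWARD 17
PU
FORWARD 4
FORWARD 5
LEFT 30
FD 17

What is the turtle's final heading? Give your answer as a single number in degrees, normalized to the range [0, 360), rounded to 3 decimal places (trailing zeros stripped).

Answer: 300

Derivation:
Executing turtle program step by step:
Start: pos=(3,3), heading=180, pen down
LT 60: heading 180 -> 240
PD: pen down
LT 120: heading 240 -> 0
FD 2: (3,3) -> (5,3) [heading=0, draw]
PD: pen down
RT 90: heading 0 -> 270
FD 17: (5,3) -> (5,-14) [heading=270, draw]
PU: pen up
FD 4: (5,-14) -> (5,-18) [heading=270, move]
FD 5: (5,-18) -> (5,-23) [heading=270, move]
LT 30: heading 270 -> 300
FD 17: (5,-23) -> (13.5,-37.722) [heading=300, move]
Final: pos=(13.5,-37.722), heading=300, 2 segment(s) drawn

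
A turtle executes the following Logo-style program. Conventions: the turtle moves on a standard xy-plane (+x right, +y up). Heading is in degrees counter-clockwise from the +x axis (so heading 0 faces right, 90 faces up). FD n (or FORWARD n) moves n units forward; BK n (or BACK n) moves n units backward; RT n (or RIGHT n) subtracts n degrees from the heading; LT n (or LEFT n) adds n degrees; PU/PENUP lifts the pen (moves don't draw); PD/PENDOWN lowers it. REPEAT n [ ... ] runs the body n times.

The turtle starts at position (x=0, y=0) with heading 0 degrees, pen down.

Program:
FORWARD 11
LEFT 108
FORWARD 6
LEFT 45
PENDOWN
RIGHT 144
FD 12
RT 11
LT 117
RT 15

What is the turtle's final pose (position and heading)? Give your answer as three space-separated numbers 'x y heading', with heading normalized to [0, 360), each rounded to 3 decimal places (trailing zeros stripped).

Answer: 20.998 7.584 100

Derivation:
Executing turtle program step by step:
Start: pos=(0,0), heading=0, pen down
FD 11: (0,0) -> (11,0) [heading=0, draw]
LT 108: heading 0 -> 108
FD 6: (11,0) -> (9.146,5.706) [heading=108, draw]
LT 45: heading 108 -> 153
PD: pen down
RT 144: heading 153 -> 9
FD 12: (9.146,5.706) -> (20.998,7.584) [heading=9, draw]
RT 11: heading 9 -> 358
LT 117: heading 358 -> 115
RT 15: heading 115 -> 100
Final: pos=(20.998,7.584), heading=100, 3 segment(s) drawn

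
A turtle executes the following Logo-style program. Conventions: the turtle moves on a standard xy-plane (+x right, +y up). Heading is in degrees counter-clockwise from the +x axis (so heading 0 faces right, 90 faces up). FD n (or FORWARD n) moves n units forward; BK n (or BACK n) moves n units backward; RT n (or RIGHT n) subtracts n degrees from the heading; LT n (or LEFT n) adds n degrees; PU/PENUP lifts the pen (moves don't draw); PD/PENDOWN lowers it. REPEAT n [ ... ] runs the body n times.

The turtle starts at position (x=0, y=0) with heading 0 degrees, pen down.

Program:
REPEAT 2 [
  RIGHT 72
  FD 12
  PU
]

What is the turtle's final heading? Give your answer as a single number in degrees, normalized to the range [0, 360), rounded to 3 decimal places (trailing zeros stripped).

Executing turtle program step by step:
Start: pos=(0,0), heading=0, pen down
REPEAT 2 [
  -- iteration 1/2 --
  RT 72: heading 0 -> 288
  FD 12: (0,0) -> (3.708,-11.413) [heading=288, draw]
  PU: pen up
  -- iteration 2/2 --
  RT 72: heading 288 -> 216
  FD 12: (3.708,-11.413) -> (-6,-18.466) [heading=216, move]
  PU: pen up
]
Final: pos=(-6,-18.466), heading=216, 1 segment(s) drawn

Answer: 216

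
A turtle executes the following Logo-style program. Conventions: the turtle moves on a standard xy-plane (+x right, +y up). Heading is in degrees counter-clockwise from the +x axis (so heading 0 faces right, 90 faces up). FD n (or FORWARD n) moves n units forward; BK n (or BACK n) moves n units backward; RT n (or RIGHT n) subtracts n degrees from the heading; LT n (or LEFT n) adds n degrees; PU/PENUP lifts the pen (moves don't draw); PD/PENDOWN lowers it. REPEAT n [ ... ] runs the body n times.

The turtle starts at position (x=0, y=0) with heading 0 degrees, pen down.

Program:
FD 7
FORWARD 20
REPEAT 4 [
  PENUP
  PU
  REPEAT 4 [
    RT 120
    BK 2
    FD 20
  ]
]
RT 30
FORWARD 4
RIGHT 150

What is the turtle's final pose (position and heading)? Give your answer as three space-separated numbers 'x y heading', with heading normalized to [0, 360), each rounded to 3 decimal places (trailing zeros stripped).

Answer: 14.536 -17.588 60

Derivation:
Executing turtle program step by step:
Start: pos=(0,0), heading=0, pen down
FD 7: (0,0) -> (7,0) [heading=0, draw]
FD 20: (7,0) -> (27,0) [heading=0, draw]
REPEAT 4 [
  -- iteration 1/4 --
  PU: pen up
  PU: pen up
  REPEAT 4 [
    -- iteration 1/4 --
    RT 120: heading 0 -> 240
    BK 2: (27,0) -> (28,1.732) [heading=240, move]
    FD 20: (28,1.732) -> (18,-15.588) [heading=240, move]
    -- iteration 2/4 --
    RT 120: heading 240 -> 120
    BK 2: (18,-15.588) -> (19,-17.321) [heading=120, move]
    FD 20: (19,-17.321) -> (9,0) [heading=120, move]
    -- iteration 3/4 --
    RT 120: heading 120 -> 0
    BK 2: (9,0) -> (7,0) [heading=0, move]
    FD 20: (7,0) -> (27,0) [heading=0, move]
    -- iteration 4/4 --
    RT 120: heading 0 -> 240
    BK 2: (27,0) -> (28,1.732) [heading=240, move]
    FD 20: (28,1.732) -> (18,-15.588) [heading=240, move]
  ]
  -- iteration 2/4 --
  PU: pen up
  PU: pen up
  REPEAT 4 [
    -- iteration 1/4 --
    RT 120: heading 240 -> 120
    BK 2: (18,-15.588) -> (19,-17.321) [heading=120, move]
    FD 20: (19,-17.321) -> (9,0) [heading=120, move]
    -- iteration 2/4 --
    RT 120: heading 120 -> 0
    BK 2: (9,0) -> (7,0) [heading=0, move]
    FD 20: (7,0) -> (27,0) [heading=0, move]
    -- iteration 3/4 --
    RT 120: heading 0 -> 240
    BK 2: (27,0) -> (28,1.732) [heading=240, move]
    FD 20: (28,1.732) -> (18,-15.588) [heading=240, move]
    -- iteration 4/4 --
    RT 120: heading 240 -> 120
    BK 2: (18,-15.588) -> (19,-17.321) [heading=120, move]
    FD 20: (19,-17.321) -> (9,0) [heading=120, move]
  ]
  -- iteration 3/4 --
  PU: pen up
  PU: pen up
  REPEAT 4 [
    -- iteration 1/4 --
    RT 120: heading 120 -> 0
    BK 2: (9,0) -> (7,0) [heading=0, move]
    FD 20: (7,0) -> (27,0) [heading=0, move]
    -- iteration 2/4 --
    RT 120: heading 0 -> 240
    BK 2: (27,0) -> (28,1.732) [heading=240, move]
    FD 20: (28,1.732) -> (18,-15.588) [heading=240, move]
    -- iteration 3/4 --
    RT 120: heading 240 -> 120
    BK 2: (18,-15.588) -> (19,-17.321) [heading=120, move]
    FD 20: (19,-17.321) -> (9,0) [heading=120, move]
    -- iteration 4/4 --
    RT 120: heading 120 -> 0
    BK 2: (9,0) -> (7,0) [heading=0, move]
    FD 20: (7,0) -> (27,0) [heading=0, move]
  ]
  -- iteration 4/4 --
  PU: pen up
  PU: pen up
  REPEAT 4 [
    -- iteration 1/4 --
    RT 120: heading 0 -> 240
    BK 2: (27,0) -> (28,1.732) [heading=240, move]
    FD 20: (28,1.732) -> (18,-15.588) [heading=240, move]
    -- iteration 2/4 --
    RT 120: heading 240 -> 120
    BK 2: (18,-15.588) -> (19,-17.321) [heading=120, move]
    FD 20: (19,-17.321) -> (9,0) [heading=120, move]
    -- iteration 3/4 --
    RT 120: heading 120 -> 0
    BK 2: (9,0) -> (7,0) [heading=0, move]
    FD 20: (7,0) -> (27,0) [heading=0, move]
    -- iteration 4/4 --
    RT 120: heading 0 -> 240
    BK 2: (27,0) -> (28,1.732) [heading=240, move]
    FD 20: (28,1.732) -> (18,-15.588) [heading=240, move]
  ]
]
RT 30: heading 240 -> 210
FD 4: (18,-15.588) -> (14.536,-17.588) [heading=210, move]
RT 150: heading 210 -> 60
Final: pos=(14.536,-17.588), heading=60, 2 segment(s) drawn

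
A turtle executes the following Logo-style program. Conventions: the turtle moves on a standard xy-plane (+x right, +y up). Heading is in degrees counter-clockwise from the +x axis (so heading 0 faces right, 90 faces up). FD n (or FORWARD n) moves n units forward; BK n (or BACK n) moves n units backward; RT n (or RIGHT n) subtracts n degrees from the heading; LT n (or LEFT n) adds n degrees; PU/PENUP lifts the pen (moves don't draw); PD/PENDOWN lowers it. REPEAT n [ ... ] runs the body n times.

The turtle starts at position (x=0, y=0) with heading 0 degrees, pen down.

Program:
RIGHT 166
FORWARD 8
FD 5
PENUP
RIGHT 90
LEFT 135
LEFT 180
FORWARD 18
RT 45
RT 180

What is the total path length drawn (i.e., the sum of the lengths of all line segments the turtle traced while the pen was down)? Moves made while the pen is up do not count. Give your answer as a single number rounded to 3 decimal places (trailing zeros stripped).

Executing turtle program step by step:
Start: pos=(0,0), heading=0, pen down
RT 166: heading 0 -> 194
FD 8: (0,0) -> (-7.762,-1.935) [heading=194, draw]
FD 5: (-7.762,-1.935) -> (-12.614,-3.145) [heading=194, draw]
PU: pen up
RT 90: heading 194 -> 104
LT 135: heading 104 -> 239
LT 180: heading 239 -> 59
FD 18: (-12.614,-3.145) -> (-3.343,12.284) [heading=59, move]
RT 45: heading 59 -> 14
RT 180: heading 14 -> 194
Final: pos=(-3.343,12.284), heading=194, 2 segment(s) drawn

Segment lengths:
  seg 1: (0,0) -> (-7.762,-1.935), length = 8
  seg 2: (-7.762,-1.935) -> (-12.614,-3.145), length = 5
Total = 13

Answer: 13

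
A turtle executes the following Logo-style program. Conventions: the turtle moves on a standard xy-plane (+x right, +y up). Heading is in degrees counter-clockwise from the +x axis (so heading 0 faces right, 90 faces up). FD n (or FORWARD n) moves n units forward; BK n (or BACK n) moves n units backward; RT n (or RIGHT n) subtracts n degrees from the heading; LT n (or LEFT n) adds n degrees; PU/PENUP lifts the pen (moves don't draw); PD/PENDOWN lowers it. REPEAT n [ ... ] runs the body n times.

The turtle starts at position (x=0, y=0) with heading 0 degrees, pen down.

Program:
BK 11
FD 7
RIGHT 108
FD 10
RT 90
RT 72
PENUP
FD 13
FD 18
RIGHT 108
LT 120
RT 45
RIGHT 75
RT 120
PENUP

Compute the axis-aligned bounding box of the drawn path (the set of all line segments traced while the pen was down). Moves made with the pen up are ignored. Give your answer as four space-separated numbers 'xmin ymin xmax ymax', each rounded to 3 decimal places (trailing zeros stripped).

Executing turtle program step by step:
Start: pos=(0,0), heading=0, pen down
BK 11: (0,0) -> (-11,0) [heading=0, draw]
FD 7: (-11,0) -> (-4,0) [heading=0, draw]
RT 108: heading 0 -> 252
FD 10: (-4,0) -> (-7.09,-9.511) [heading=252, draw]
RT 90: heading 252 -> 162
RT 72: heading 162 -> 90
PU: pen up
FD 13: (-7.09,-9.511) -> (-7.09,3.489) [heading=90, move]
FD 18: (-7.09,3.489) -> (-7.09,21.489) [heading=90, move]
RT 108: heading 90 -> 342
LT 120: heading 342 -> 102
RT 45: heading 102 -> 57
RT 75: heading 57 -> 342
RT 120: heading 342 -> 222
PU: pen up
Final: pos=(-7.09,21.489), heading=222, 3 segment(s) drawn

Segment endpoints: x in {-11, -7.09, -4, 0}, y in {-9.511, 0}
xmin=-11, ymin=-9.511, xmax=0, ymax=0

Answer: -11 -9.511 0 0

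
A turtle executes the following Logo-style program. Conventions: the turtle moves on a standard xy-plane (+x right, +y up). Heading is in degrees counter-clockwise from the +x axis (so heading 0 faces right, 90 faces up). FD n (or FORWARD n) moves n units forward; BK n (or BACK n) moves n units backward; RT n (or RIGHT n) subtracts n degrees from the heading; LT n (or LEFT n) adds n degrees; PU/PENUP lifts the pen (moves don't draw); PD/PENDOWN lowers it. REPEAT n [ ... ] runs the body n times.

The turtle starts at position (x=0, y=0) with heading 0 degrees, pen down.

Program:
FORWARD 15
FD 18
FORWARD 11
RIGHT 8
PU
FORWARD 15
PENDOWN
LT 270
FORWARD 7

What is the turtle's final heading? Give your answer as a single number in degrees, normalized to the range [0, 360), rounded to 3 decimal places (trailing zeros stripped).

Answer: 262

Derivation:
Executing turtle program step by step:
Start: pos=(0,0), heading=0, pen down
FD 15: (0,0) -> (15,0) [heading=0, draw]
FD 18: (15,0) -> (33,0) [heading=0, draw]
FD 11: (33,0) -> (44,0) [heading=0, draw]
RT 8: heading 0 -> 352
PU: pen up
FD 15: (44,0) -> (58.854,-2.088) [heading=352, move]
PD: pen down
LT 270: heading 352 -> 262
FD 7: (58.854,-2.088) -> (57.88,-9.019) [heading=262, draw]
Final: pos=(57.88,-9.019), heading=262, 4 segment(s) drawn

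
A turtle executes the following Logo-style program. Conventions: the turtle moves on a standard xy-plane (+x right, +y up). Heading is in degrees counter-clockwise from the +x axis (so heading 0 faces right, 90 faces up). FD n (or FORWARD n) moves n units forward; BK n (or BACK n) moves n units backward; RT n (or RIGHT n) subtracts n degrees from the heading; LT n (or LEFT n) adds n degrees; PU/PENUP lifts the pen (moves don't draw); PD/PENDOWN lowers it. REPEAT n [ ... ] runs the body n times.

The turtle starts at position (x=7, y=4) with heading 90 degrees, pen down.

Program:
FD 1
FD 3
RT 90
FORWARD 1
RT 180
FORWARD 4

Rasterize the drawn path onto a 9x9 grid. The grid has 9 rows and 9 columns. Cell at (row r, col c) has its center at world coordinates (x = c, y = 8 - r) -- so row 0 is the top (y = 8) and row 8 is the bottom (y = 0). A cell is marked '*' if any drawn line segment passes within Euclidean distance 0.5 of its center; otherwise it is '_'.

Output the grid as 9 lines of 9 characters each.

Answer: ____*****
_______*_
_______*_
_______*_
_______*_
_________
_________
_________
_________

Derivation:
Segment 0: (7,4) -> (7,5)
Segment 1: (7,5) -> (7,8)
Segment 2: (7,8) -> (8,8)
Segment 3: (8,8) -> (4,8)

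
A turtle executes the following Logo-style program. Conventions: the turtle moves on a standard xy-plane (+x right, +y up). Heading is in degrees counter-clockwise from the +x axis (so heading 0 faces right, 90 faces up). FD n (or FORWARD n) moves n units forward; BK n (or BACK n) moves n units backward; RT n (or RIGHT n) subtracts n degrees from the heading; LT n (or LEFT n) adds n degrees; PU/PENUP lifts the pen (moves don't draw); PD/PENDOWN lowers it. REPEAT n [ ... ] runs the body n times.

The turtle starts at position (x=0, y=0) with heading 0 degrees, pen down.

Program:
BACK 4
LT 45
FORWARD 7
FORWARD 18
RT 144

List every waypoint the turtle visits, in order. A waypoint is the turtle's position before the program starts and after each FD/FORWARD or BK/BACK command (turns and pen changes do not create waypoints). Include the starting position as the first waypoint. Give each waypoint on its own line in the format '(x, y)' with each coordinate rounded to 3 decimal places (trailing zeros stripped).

Executing turtle program step by step:
Start: pos=(0,0), heading=0, pen down
BK 4: (0,0) -> (-4,0) [heading=0, draw]
LT 45: heading 0 -> 45
FD 7: (-4,0) -> (0.95,4.95) [heading=45, draw]
FD 18: (0.95,4.95) -> (13.678,17.678) [heading=45, draw]
RT 144: heading 45 -> 261
Final: pos=(13.678,17.678), heading=261, 3 segment(s) drawn
Waypoints (4 total):
(0, 0)
(-4, 0)
(0.95, 4.95)
(13.678, 17.678)

Answer: (0, 0)
(-4, 0)
(0.95, 4.95)
(13.678, 17.678)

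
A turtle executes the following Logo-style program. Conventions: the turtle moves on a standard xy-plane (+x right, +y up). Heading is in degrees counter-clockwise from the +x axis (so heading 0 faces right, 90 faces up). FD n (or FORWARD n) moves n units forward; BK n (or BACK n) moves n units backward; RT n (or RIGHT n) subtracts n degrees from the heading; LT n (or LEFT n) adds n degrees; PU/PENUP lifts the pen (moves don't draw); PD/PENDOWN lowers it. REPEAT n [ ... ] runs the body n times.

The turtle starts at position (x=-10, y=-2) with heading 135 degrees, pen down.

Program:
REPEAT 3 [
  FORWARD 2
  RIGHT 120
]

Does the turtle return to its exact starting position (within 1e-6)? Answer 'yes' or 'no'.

Answer: yes

Derivation:
Executing turtle program step by step:
Start: pos=(-10,-2), heading=135, pen down
REPEAT 3 [
  -- iteration 1/3 --
  FD 2: (-10,-2) -> (-11.414,-0.586) [heading=135, draw]
  RT 120: heading 135 -> 15
  -- iteration 2/3 --
  FD 2: (-11.414,-0.586) -> (-9.482,-0.068) [heading=15, draw]
  RT 120: heading 15 -> 255
  -- iteration 3/3 --
  FD 2: (-9.482,-0.068) -> (-10,-2) [heading=255, draw]
  RT 120: heading 255 -> 135
]
Final: pos=(-10,-2), heading=135, 3 segment(s) drawn

Start position: (-10, -2)
Final position: (-10, -2)
Distance = 0; < 1e-6 -> CLOSED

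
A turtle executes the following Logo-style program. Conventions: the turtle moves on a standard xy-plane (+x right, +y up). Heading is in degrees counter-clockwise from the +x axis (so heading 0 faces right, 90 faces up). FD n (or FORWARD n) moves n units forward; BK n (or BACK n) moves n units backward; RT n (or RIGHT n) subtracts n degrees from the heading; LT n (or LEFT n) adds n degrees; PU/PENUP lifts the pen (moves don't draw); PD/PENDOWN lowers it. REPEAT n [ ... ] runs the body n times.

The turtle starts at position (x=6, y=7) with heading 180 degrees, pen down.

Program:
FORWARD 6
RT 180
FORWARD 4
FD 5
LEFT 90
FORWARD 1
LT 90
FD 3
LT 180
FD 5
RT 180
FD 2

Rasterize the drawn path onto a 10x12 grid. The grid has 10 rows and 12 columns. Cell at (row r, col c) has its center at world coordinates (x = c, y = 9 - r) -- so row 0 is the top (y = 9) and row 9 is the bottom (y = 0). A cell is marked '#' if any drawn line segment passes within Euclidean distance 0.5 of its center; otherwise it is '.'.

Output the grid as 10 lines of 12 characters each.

Segment 0: (6,7) -> (0,7)
Segment 1: (0,7) -> (4,7)
Segment 2: (4,7) -> (9,7)
Segment 3: (9,7) -> (9,8)
Segment 4: (9,8) -> (6,8)
Segment 5: (6,8) -> (11,8)
Segment 6: (11,8) -> (9,8)

Answer: ............
......######
##########..
............
............
............
............
............
............
............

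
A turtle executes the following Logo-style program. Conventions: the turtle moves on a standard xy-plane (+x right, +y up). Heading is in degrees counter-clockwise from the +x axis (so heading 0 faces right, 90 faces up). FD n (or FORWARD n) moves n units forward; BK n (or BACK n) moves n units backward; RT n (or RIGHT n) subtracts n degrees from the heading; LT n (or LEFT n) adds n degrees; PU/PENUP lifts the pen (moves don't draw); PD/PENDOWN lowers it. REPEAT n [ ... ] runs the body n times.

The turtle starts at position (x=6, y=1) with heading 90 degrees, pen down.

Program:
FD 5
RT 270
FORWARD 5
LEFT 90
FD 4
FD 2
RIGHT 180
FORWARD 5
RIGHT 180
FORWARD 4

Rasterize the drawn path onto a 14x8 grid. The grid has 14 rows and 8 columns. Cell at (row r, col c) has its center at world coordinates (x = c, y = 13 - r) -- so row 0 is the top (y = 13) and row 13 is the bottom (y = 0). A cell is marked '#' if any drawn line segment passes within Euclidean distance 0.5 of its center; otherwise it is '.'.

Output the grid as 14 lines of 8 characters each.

Segment 0: (6,1) -> (6,6)
Segment 1: (6,6) -> (1,6)
Segment 2: (1,6) -> (1,2)
Segment 3: (1,2) -> (1,-0)
Segment 4: (1,-0) -> (1,5)
Segment 5: (1,5) -> (1,1)

Answer: ........
........
........
........
........
........
........
.######.
.#....#.
.#....#.
.#....#.
.#....#.
.#....#.
.#......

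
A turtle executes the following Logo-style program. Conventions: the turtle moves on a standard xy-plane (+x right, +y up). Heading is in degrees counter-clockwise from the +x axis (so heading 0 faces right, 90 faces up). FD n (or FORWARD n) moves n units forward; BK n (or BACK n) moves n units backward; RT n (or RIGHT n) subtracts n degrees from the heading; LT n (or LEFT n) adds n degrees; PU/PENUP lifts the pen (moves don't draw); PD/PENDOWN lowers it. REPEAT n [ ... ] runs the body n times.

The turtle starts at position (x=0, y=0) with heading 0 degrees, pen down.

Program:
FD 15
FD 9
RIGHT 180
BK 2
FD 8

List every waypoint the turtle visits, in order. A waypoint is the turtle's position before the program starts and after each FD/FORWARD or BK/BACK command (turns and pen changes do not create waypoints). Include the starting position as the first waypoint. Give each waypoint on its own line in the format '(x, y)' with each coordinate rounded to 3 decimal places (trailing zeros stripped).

Executing turtle program step by step:
Start: pos=(0,0), heading=0, pen down
FD 15: (0,0) -> (15,0) [heading=0, draw]
FD 9: (15,0) -> (24,0) [heading=0, draw]
RT 180: heading 0 -> 180
BK 2: (24,0) -> (26,0) [heading=180, draw]
FD 8: (26,0) -> (18,0) [heading=180, draw]
Final: pos=(18,0), heading=180, 4 segment(s) drawn
Waypoints (5 total):
(0, 0)
(15, 0)
(24, 0)
(26, 0)
(18, 0)

Answer: (0, 0)
(15, 0)
(24, 0)
(26, 0)
(18, 0)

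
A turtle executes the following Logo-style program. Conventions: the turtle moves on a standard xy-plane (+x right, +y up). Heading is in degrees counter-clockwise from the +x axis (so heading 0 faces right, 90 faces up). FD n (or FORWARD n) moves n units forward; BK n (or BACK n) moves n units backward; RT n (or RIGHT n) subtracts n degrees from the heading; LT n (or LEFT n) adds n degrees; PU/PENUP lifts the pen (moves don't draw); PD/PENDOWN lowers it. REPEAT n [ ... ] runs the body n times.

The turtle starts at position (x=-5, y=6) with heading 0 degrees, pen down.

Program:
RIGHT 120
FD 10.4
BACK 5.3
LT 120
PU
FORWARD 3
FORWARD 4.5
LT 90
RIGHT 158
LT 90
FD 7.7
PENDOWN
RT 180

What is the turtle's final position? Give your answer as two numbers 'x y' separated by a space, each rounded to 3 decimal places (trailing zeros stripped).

Executing turtle program step by step:
Start: pos=(-5,6), heading=0, pen down
RT 120: heading 0 -> 240
FD 10.4: (-5,6) -> (-10.2,-3.007) [heading=240, draw]
BK 5.3: (-10.2,-3.007) -> (-7.55,1.583) [heading=240, draw]
LT 120: heading 240 -> 0
PU: pen up
FD 3: (-7.55,1.583) -> (-4.55,1.583) [heading=0, move]
FD 4.5: (-4.55,1.583) -> (-0.05,1.583) [heading=0, move]
LT 90: heading 0 -> 90
RT 158: heading 90 -> 292
LT 90: heading 292 -> 22
FD 7.7: (-0.05,1.583) -> (7.089,4.468) [heading=22, move]
PD: pen down
RT 180: heading 22 -> 202
Final: pos=(7.089,4.468), heading=202, 2 segment(s) drawn

Answer: 7.089 4.468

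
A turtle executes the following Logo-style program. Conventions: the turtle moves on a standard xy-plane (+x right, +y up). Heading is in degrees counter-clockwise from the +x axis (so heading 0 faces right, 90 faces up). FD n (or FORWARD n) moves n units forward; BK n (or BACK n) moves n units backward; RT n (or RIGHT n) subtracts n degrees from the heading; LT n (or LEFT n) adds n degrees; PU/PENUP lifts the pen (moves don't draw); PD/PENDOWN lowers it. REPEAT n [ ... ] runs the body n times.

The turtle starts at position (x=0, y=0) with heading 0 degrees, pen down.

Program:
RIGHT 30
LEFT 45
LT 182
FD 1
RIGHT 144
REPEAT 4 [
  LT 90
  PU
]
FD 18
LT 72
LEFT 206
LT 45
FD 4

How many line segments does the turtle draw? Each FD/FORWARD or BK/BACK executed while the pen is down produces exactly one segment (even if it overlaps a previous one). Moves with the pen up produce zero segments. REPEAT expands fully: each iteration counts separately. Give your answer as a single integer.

Executing turtle program step by step:
Start: pos=(0,0), heading=0, pen down
RT 30: heading 0 -> 330
LT 45: heading 330 -> 15
LT 182: heading 15 -> 197
FD 1: (0,0) -> (-0.956,-0.292) [heading=197, draw]
RT 144: heading 197 -> 53
REPEAT 4 [
  -- iteration 1/4 --
  LT 90: heading 53 -> 143
  PU: pen up
  -- iteration 2/4 --
  LT 90: heading 143 -> 233
  PU: pen up
  -- iteration 3/4 --
  LT 90: heading 233 -> 323
  PU: pen up
  -- iteration 4/4 --
  LT 90: heading 323 -> 53
  PU: pen up
]
FD 18: (-0.956,-0.292) -> (9.876,14.083) [heading=53, move]
LT 72: heading 53 -> 125
LT 206: heading 125 -> 331
LT 45: heading 331 -> 16
FD 4: (9.876,14.083) -> (13.721,15.186) [heading=16, move]
Final: pos=(13.721,15.186), heading=16, 1 segment(s) drawn
Segments drawn: 1

Answer: 1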